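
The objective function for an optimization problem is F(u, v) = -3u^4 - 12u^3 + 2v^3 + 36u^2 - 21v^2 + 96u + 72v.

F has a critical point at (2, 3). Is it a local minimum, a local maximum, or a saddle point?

The mixed partial ∂²F/∂u∂v is 0, so the Hessian at any point is diag(F_uu, F_vv) = diag(36(-u^2 - 2u + 2), 6(2v - 7)).
At (2, 3): H = diag(-216, -6).
Both eigenvalues are negative, so H is negative definite: a local maximum.

local maximum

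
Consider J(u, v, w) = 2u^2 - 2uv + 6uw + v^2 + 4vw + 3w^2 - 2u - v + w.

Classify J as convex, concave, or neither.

J is quadratic, so its Hessian is the constant matrix H = [[4, -2, 6], [-2, 2, 4], [6, 4, 6]].
Leading principal minors: 4, 4, -208.
Neither pattern holds ⇒ H is indefinite ⇒ neither convex nor concave.

neither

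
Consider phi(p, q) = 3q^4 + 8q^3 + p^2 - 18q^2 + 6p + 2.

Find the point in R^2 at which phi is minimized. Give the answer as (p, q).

(-3, -3)

phi(p,q) separates as A(p) + B(q) + 2, so its minimum is min A + min B + 2.
A'(p) = 2p + 6 vanishes at p ∈ {-3}; B'(q) = 12q(q - 1)(q + 3) vanishes at q ∈ {-3, 0, 1}.
Local minima of A (where A''>0): A(-3)=-9. Local minima of B: B(-3)=-135, B(1)=-7.
So the global minimum of phi is A(-3) + B(-3) + 2 = -9 − 135 + 2 = -142, attained at (-3, -3).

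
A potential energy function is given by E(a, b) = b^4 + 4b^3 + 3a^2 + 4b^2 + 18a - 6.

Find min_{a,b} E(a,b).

-33

E(a,b) separates as P(a) + Q(b) − 6, so its minimum is min P + min Q − 6.
P'(a) = 6a + 18 vanishes at a ∈ {-3}; Q'(b) = 4b(b + 1)(b + 2) vanishes at b ∈ {-2, -1, 0}.
Local minima of P (where P''>0): P(-3)=-27. Local minima of Q: Q(-2)=0, Q(0)=0.
So the global minimum of E is P(-3) + Q(-2) − 6 = -27 + 0 − 6 = -33, attained at (-3, -2).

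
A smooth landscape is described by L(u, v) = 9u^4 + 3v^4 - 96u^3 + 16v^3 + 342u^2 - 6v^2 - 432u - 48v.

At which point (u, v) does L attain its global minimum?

(1, -4)

L(u,v) separates as P(u) + Q(v), so its minimum is min P + min Q.
P'(u) = 36(u - 4)(u - 3)(u - 1) vanishes at u ∈ {1, 3, 4}; Q'(v) = 12(v - 1)(v + 1)(v + 4) vanishes at v ∈ {-4, -1, 1}.
Local minima of P (where P''>0): P(1)=-177, P(4)=-96. Local minima of Q: Q(-4)=-160, Q(1)=-35.
So the global minimum of L is P(1) + Q(-4) = -177 − 160 = -337, attained at (1, -4).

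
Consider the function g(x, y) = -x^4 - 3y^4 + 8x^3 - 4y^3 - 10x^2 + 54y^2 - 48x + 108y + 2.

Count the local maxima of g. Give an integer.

g separates as a function of x plus a function of y, so ∇g=0 decouples.
∂g/∂x = -4(x - 4)(x - 3)(x + 1) = 0 at x ∈ {-1, 3, 4}; ∂g/∂y = -12(y - 3)(y + 1)(y + 3) = 0 at y ∈ {-3, -1, 3}.
The Hessian is diagonal: diag(g_xx, g_yy). Second derivatives: g_xx(-1)=-80, g_xx(3)=16, g_xx(4)=-20; g_yy(-3)=-144, g_yy(-1)=96, g_yy(3)=-288.
Local maxima occur where both diagonal entries negative: (-1, -3), (-1, 3), (4, -3), (4, 3). Count: 4.

4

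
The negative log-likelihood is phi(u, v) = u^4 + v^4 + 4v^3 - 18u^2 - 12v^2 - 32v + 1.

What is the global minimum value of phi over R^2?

phi(u,v) separates as P(u) + Q(v) + 1, so its minimum is min P + min Q + 1.
P'(u) = 4u(u - 3)(u + 3) vanishes at u ∈ {-3, 0, 3}; Q'(v) = 4(v - 2)(v + 1)(v + 4) vanishes at v ∈ {-4, -1, 2}.
Local minima of P (where P''>0): P(-3)=-81, P(3)=-81. Local minima of Q: Q(-4)=-64, Q(2)=-64.
So the global minimum of phi is P(-3) + Q(-4) + 1 = -81 − 64 + 1 = -144, attained at (-3, -4).

-144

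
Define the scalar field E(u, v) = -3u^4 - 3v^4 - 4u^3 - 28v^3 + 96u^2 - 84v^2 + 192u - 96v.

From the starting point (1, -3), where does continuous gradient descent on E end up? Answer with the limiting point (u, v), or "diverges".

(-1, -2)

E is separable, so gradient descent decouples: u follows -∂E/∂u, v follows -∂E/∂v.
∂E/∂u = -12(u - 4)(u + 1)(u + 4); at u=1 this is 360, so u decreases.
∂E/∂v = -12(v + 1)(v + 2)(v + 4); at v=-3 this is -24, so v increases.
u converges to its nearest critical value -1 (a local min of the u-part); v converges to -2. The iterate converges to (-1, -2).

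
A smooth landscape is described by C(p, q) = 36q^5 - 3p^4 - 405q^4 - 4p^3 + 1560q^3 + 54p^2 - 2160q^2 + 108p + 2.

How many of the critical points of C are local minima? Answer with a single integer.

C separates as a function of p plus a function of q, so ∇C=0 decouples.
∂C/∂p = -12(p - 3)(p + 1)(p + 3) = 0 at p ∈ {-3, -1, 3}; ∂C/∂q = 180q(q - 4)(q - 3)(q - 2) = 0 at q ∈ {0, 2, 3, 4}.
The Hessian is diagonal: diag(C_pp, C_qq). Second derivatives: C_pp(-3)=-144, C_pp(-1)=96, C_pp(3)=-288; C_qq(0)=-4320, C_qq(2)=720, C_qq(3)=-540, C_qq(4)=1440.
Local minima occur where both diagonal entries positive: (-1, 2), (-1, 4). Count: 2.

2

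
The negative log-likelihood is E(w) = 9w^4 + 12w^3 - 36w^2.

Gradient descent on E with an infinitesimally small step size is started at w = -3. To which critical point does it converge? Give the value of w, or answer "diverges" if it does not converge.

-2

E'(w) = 36w(w - 1)(w + 2), so E'(-3) = -432.
Gradient descent moves in the -E' direction, i.e. w is increasing.
The nearest critical point in that direction is w = -2, where E'' = 216 > 0 (a local minimum). The iterate converges there.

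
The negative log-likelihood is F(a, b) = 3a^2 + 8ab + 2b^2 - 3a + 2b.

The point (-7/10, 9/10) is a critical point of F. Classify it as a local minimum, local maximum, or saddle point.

The Hessian of F is constant: H = [[6, 8], [8, 4]].
det(H) = 6·4 − 8² = -40.
Since det(H) < 0, H is indefinite and the critical point is a saddle point.

saddle point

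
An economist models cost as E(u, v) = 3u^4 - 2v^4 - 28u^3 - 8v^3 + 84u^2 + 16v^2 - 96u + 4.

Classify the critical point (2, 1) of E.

The mixed partial ∂²E/∂u∂v is 0, so the Hessian at any point is diag(E_uu, E_vv) = diag(12(3u^2 - 14u + 14), 8(-3v^2 - 6v + 4)).
At (2, 1): H = diag(-24, -40).
Both eigenvalues are negative, so H is negative definite: a local maximum.

local maximum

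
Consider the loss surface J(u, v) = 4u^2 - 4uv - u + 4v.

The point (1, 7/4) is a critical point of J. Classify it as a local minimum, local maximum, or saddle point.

saddle point

The Hessian of J is constant: H = [[8, -4], [-4, 0]].
det(H) = 8·0 − (-4)² = -16.
Since det(H) < 0, H is indefinite and the critical point is a saddle point.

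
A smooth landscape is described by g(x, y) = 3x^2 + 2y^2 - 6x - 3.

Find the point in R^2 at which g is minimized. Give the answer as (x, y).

(1, 0)

g(x,y) separates as P(x) + Q(y) − 3, so its minimum is min P + min Q − 3.
P'(x) = 6x - 6 vanishes at x ∈ {1}; Q'(y) = 4y vanishes at y ∈ {0}.
Local minima of P (where P''>0): P(1)=-3. Local minima of Q: Q(0)=0.
So the global minimum of g is P(1) + Q(0) − 3 = -3 + 0 − 3 = -6, attained at (1, 0).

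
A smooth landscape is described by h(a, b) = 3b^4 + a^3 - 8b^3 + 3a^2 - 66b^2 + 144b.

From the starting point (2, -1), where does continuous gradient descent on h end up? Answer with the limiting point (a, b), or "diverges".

(0, -3)

h is separable, so gradient descent decouples: a follows -∂h/∂a, b follows -∂h/∂b.
∂h/∂a = 3a(a + 2); at a=2 this is 24, so a decreases.
∂h/∂b = 12(b - 4)(b - 1)(b + 3); at b=-1 this is 240, so b decreases.
a converges to its nearest critical value 0 (a local min of the a-part); b converges to -3. The iterate converges to (0, -3).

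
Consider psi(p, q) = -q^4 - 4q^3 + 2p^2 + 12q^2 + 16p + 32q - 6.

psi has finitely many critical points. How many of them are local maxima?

0

psi separates as a function of p plus a function of q, so ∇psi=0 decouples.
∂psi/∂p = 4(p + 4) = 0 at p ∈ {-4}; ∂psi/∂q = -4(q - 2)(q + 1)(q + 4) = 0 at q ∈ {-4, -1, 2}.
The Hessian is diagonal: diag(psi_pp, psi_qq). Second derivatives: psi_pp(-4)=4; psi_qq(-4)=-72, psi_qq(-1)=36, psi_qq(2)=-72.
Local maxima occur where both diagonal entries negative: none. Count: 0.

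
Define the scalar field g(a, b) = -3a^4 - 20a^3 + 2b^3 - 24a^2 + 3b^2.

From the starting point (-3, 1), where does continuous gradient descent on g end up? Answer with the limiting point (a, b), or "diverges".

(-1, 0)

g is separable, so gradient descent decouples: a follows -∂g/∂a, b follows -∂g/∂b.
∂g/∂a = -12a(a + 1)(a + 4); at a=-3 this is -72, so a increases.
∂g/∂b = 6b(b + 1); at b=1 this is 12, so b decreases.
a converges to its nearest critical value -1 (a local min of the a-part); b converges to 0. The iterate converges to (-1, 0).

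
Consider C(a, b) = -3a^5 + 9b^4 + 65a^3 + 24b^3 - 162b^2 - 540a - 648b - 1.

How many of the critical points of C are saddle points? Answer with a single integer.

C separates as a function of a plus a function of b, so ∇C=0 decouples.
∂C/∂a = -15(a - 3)(a - 2)(a + 2)(a + 3) = 0 at a ∈ {-3, -2, 2, 3}; ∂C/∂b = 36(b - 3)(b + 2)(b + 3) = 0 at b ∈ {-3, -2, 3}.
The Hessian is diagonal: diag(C_aa, C_bb). Second derivatives: C_aa(-3)=450, C_aa(-2)=-300, C_aa(2)=300, C_aa(3)=-450; C_bb(-3)=216, C_bb(-2)=-180, C_bb(3)=1080.
Saddle points occur where the two diagonal entries have opposite signs: (-3, -2), (-2, -3), (-2, 3), (2, -2), (3, -3), (3, 3). Count: 6.

6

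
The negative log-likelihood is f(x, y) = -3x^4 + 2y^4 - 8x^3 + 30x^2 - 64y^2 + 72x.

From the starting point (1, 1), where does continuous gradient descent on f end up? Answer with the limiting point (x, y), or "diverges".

f is separable, so gradient descent decouples: x follows -∂f/∂x, y follows -∂f/∂y.
∂f/∂x = -12(x - 2)(x + 1)(x + 3); at x=1 this is 96, so x decreases.
∂f/∂y = 8y(y - 4)(y + 4); at y=1 this is -120, so y increases.
x converges to its nearest critical value -1 (a local min of the x-part); y converges to 4. The iterate converges to (-1, 4).

(-1, 4)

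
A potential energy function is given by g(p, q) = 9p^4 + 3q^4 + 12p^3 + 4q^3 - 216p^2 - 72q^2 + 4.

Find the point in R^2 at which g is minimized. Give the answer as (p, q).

(-4, -4)

g(p,q) separates as A(p) + B(q) + 4, so its minimum is min A + min B + 4.
A'(p) = 36p(p - 3)(p + 4) vanishes at p ∈ {-4, 0, 3}; B'(q) = 12q(q - 3)(q + 4) vanishes at q ∈ {-4, 0, 3}.
Local minima of A (where A''>0): A(-4)=-1920, A(3)=-891. Local minima of B: B(-4)=-640, B(3)=-297.
So the global minimum of g is A(-4) + B(-4) + 4 = -1920 − 640 + 4 = -2556, attained at (-4, -4).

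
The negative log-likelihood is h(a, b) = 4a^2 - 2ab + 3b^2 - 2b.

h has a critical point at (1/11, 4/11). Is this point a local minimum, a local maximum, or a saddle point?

The Hessian of h is constant: H = [[8, -2], [-2, 6]].
det(H) = 8·6 − (-2)² = 44.
det(H) > 0 and tr(H) = 14 > 0, so H is positive definite and the point is a local minimum.

local minimum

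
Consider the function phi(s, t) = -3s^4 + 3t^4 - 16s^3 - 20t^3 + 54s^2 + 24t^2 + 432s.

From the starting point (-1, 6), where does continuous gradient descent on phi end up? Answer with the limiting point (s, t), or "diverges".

(-3, 4)

phi is separable, so gradient descent decouples: s follows -∂phi/∂s, t follows -∂phi/∂t.
∂phi/∂s = -12(s - 3)(s + 3)(s + 4); at s=-1 this is 288, so s decreases.
∂phi/∂t = 12t(t - 4)(t - 1); at t=6 this is 720, so t decreases.
s converges to its nearest critical value -3 (a local min of the s-part); t converges to 4. The iterate converges to (-3, 4).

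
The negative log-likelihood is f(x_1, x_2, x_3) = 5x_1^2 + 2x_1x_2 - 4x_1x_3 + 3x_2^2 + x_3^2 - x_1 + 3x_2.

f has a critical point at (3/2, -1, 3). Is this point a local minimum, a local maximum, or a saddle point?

local minimum

The Hessian is constant: H = [[10, 2, -4], [2, 6, 0], [-4, 0, 2]].
Leading principal minors: Δ₁ = 10, Δ₂ = 56, Δ₃ = 16.
All leading minors are positive, so H is positive definite: a local minimum.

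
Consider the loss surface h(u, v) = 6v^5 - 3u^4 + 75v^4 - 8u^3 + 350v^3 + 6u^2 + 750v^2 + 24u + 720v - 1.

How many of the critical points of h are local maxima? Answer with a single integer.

h separates as a function of u plus a function of v, so ∇h=0 decouples.
∂h/∂u = -12(u - 1)(u + 1)(u + 2) = 0 at u ∈ {-2, -1, 1}; ∂h/∂v = 30(v + 1)(v + 2)(v + 3)(v + 4) = 0 at v ∈ {-4, -3, -2, -1}.
The Hessian is diagonal: diag(h_uu, h_vv). Second derivatives: h_uu(-2)=-36, h_uu(-1)=24, h_uu(1)=-72; h_vv(-4)=-180, h_vv(-3)=60, h_vv(-2)=-60, h_vv(-1)=180.
Local maxima occur where both diagonal entries negative: (-2, -4), (-2, -2), (1, -4), (1, -2). Count: 4.

4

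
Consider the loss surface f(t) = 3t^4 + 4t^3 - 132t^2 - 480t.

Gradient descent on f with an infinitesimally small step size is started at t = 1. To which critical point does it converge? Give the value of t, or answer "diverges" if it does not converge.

5

f'(t) = 12(t - 5)(t + 2)(t + 4), so f'(1) = -720.
Gradient descent moves in the -f' direction, i.e. t is increasing.
The nearest critical point in that direction is t = 5, where f'' = 756 > 0 (a local minimum). The iterate converges there.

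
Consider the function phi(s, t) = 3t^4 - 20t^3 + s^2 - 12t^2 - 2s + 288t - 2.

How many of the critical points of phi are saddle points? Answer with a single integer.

1

phi separates as a function of s plus a function of t, so ∇phi=0 decouples.
∂phi/∂s = 2(s - 1) = 0 at s ∈ {1}; ∂phi/∂t = 12(t - 4)(t - 3)(t + 2) = 0 at t ∈ {-2, 3, 4}.
The Hessian is diagonal: diag(phi_ss, phi_tt). Second derivatives: phi_ss(1)=2; phi_tt(-2)=360, phi_tt(3)=-60, phi_tt(4)=72.
Saddle points occur where the two diagonal entries have opposite signs: (1, 3). Count: 1.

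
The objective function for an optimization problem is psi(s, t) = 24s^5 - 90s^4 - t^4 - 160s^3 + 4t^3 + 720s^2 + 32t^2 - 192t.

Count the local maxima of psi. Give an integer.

4

psi separates as a function of s plus a function of t, so ∇psi=0 decouples.
∂psi/∂s = 120s(s - 3)(s - 2)(s + 2) = 0 at s ∈ {-2, 0, 2, 3}; ∂psi/∂t = -4(t - 4)(t - 3)(t + 4) = 0 at t ∈ {-4, 3, 4}.
The Hessian is diagonal: diag(psi_ss, psi_tt). Second derivatives: psi_ss(-2)=-4800, psi_ss(0)=1440, psi_ss(2)=-960, psi_ss(3)=1800; psi_tt(-4)=-224, psi_tt(3)=28, psi_tt(4)=-32.
Local maxima occur where both diagonal entries negative: (-2, -4), (-2, 4), (2, -4), (2, 4). Count: 4.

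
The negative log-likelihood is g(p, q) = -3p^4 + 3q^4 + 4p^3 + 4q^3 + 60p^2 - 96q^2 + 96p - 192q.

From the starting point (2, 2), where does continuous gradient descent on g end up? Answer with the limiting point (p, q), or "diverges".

g is separable, so gradient descent decouples: p follows -∂g/∂p, q follows -∂g/∂q.
∂g/∂p = -12(p - 4)(p + 1)(p + 2); at p=2 this is 288, so p decreases.
∂g/∂q = 12(q - 4)(q + 1)(q + 4); at q=2 this is -432, so q increases.
p converges to its nearest critical value -1 (a local min of the p-part); q converges to 4. The iterate converges to (-1, 4).

(-1, 4)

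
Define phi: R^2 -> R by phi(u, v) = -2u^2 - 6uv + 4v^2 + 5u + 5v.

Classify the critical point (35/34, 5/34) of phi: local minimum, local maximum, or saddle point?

saddle point

The Hessian of phi is constant: H = [[-4, -6], [-6, 8]].
det(H) = (-4)·8 − (-6)² = -68.
Since det(H) < 0, H is indefinite and the critical point is a saddle point.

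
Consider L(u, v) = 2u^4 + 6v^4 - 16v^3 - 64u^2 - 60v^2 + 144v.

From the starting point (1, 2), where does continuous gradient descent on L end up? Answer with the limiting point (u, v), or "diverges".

L is separable, so gradient descent decouples: u follows -∂L/∂u, v follows -∂L/∂v.
∂L/∂u = 8u(u - 4)(u + 4); at u=1 this is -120, so u increases.
∂L/∂v = 24(v - 3)(v - 1)(v + 2); at v=2 this is -96, so v increases.
u converges to its nearest critical value 4 (a local min of the u-part); v converges to 3. The iterate converges to (4, 3).

(4, 3)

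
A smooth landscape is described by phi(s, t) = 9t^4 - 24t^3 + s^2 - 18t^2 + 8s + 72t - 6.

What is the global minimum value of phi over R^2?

-79

phi(s,t) separates as P(s) + Q(t) − 6, so its minimum is min P + min Q − 6.
P'(s) = 2s + 8 vanishes at s ∈ {-4}; Q'(t) = 36(t - 2)(t - 1)(t + 1) vanishes at t ∈ {-1, 1, 2}.
Local minima of P (where P''>0): P(-4)=-16. Local minima of Q: Q(-1)=-57, Q(2)=24.
So the global minimum of phi is P(-4) + Q(-1) − 6 = -16 − 57 − 6 = -79, attained at (-4, -1).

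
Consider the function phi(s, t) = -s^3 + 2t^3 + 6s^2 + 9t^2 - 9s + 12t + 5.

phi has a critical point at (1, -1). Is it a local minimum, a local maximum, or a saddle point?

The mixed partial ∂²phi/∂s∂t is 0, so the Hessian at any point is diag(phi_ss, phi_tt) = diag(6(-s + 2), 6(2t + 3)).
At (1, -1): H = diag(6, 6).
Both eigenvalues are positive, so H is positive definite: a local minimum.

local minimum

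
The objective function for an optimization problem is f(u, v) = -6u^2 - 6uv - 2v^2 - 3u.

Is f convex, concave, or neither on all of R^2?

f is quadratic, so its Hessian is the constant matrix H = [[-12, -6], [-6, -4]].
det(H) = 12, tr(H) = -16.
det(H) > 0 and tr(H) < 0, so H is negative definite everywhere: concave.

concave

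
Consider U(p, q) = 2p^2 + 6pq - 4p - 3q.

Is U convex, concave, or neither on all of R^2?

neither

U is quadratic, so its Hessian is the constant matrix H = [[4, 6], [6, 0]].
det(H) = -36, tr(H) = 4.
det(H) < 0, so H is indefinite: neither convex nor concave.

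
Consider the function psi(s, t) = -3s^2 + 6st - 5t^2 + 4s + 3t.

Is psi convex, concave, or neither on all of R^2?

psi is quadratic, so its Hessian is the constant matrix H = [[-6, 6], [6, -10]].
det(H) = 24, tr(H) = -16.
det(H) > 0 and tr(H) < 0, so H is negative definite everywhere: concave.

concave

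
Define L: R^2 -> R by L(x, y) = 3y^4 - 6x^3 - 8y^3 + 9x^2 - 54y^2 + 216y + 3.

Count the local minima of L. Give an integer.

2

L separates as a function of x plus a function of y, so ∇L=0 decouples.
∂L/∂x = -18x(x - 1) = 0 at x ∈ {0, 1}; ∂L/∂y = 12(y - 3)(y - 2)(y + 3) = 0 at y ∈ {-3, 2, 3}.
The Hessian is diagonal: diag(L_xx, L_yy). Second derivatives: L_xx(0)=18, L_xx(1)=-18; L_yy(-3)=360, L_yy(2)=-60, L_yy(3)=72.
Local minima occur where both diagonal entries positive: (0, -3), (0, 3). Count: 2.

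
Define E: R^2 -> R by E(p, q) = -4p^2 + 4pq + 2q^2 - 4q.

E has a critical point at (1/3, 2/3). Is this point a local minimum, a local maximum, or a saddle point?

saddle point

The Hessian of E is constant: H = [[-8, 4], [4, 4]].
det(H) = (-8)·4 − 4² = -48.
Since det(H) < 0, H is indefinite and the critical point is a saddle point.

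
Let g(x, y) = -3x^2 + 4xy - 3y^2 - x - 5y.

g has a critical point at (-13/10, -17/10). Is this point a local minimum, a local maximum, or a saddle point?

The Hessian of g is constant: H = [[-6, 4], [4, -6]].
det(H) = (-6)·(-6) − 4² = 20.
det(H) > 0 and tr(H) = -12 < 0, so H is negative definite and the point is a local maximum.

local maximum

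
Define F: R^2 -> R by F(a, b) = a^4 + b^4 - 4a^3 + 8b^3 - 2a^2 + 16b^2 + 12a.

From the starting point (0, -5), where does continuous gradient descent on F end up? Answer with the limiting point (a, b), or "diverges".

(-1, -4)

F is separable, so gradient descent decouples: a follows -∂F/∂a, b follows -∂F/∂b.
∂F/∂a = 4(a - 3)(a - 1)(a + 1); at a=0 this is 12, so a decreases.
∂F/∂b = 4b(b + 2)(b + 4); at b=-5 this is -60, so b increases.
a converges to its nearest critical value -1 (a local min of the a-part); b converges to -4. The iterate converges to (-1, -4).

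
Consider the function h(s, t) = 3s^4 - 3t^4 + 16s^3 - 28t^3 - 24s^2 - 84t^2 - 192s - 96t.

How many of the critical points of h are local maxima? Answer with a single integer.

2

h separates as a function of s plus a function of t, so ∇h=0 decouples.
∂h/∂s = 12(s - 2)(s + 2)(s + 4) = 0 at s ∈ {-4, -2, 2}; ∂h/∂t = -12(t + 1)(t + 2)(t + 4) = 0 at t ∈ {-4, -2, -1}.
The Hessian is diagonal: diag(h_ss, h_tt). Second derivatives: h_ss(-4)=144, h_ss(-2)=-96, h_ss(2)=288; h_tt(-4)=-72, h_tt(-2)=24, h_tt(-1)=-36.
Local maxima occur where both diagonal entries negative: (-2, -4), (-2, -1). Count: 2.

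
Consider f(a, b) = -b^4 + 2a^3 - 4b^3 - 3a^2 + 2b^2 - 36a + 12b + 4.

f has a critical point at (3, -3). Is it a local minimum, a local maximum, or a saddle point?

The mixed partial ∂²f/∂a∂b is 0, so the Hessian at any point is diag(f_aa, f_bb) = diag(6(2a - 1), 4(-3b^2 - 6b + 1)).
At (3, -3): H = diag(30, -32).
The eigenvalues have opposite signs, so H is indefinite: a saddle point.

saddle point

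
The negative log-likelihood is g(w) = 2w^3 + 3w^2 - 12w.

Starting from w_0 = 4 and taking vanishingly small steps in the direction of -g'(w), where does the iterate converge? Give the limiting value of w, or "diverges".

g'(w) = 6(w - 1)(w + 2), so g'(4) = 108.
Gradient descent moves in the -g' direction, i.e. w is decreasing.
The nearest critical point in that direction is w = 1, where g'' = 18 > 0 (a local minimum). The iterate converges there.

1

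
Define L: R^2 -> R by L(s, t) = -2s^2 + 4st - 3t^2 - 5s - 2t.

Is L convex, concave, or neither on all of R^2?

concave

L is quadratic, so its Hessian is the constant matrix H = [[-4, 4], [4, -6]].
det(H) = 8, tr(H) = -10.
det(H) > 0 and tr(H) < 0, so H is negative definite everywhere: concave.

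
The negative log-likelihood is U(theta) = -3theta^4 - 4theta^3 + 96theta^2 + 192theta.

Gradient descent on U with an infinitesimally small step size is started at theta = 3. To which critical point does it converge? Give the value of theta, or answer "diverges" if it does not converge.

-1

U'(theta) = -12(theta - 4)(theta + 1)(theta + 4), so U'(3) = 336.
Gradient descent moves in the -U' direction, i.e. theta is decreasing.
The nearest critical point in that direction is theta = -1, where U'' = 180 > 0 (a local minimum). The iterate converges there.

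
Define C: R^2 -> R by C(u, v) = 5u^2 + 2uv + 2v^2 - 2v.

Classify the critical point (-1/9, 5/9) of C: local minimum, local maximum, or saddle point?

The Hessian of C is constant: H = [[10, 2], [2, 4]].
det(H) = 10·4 − 2² = 36.
det(H) > 0 and tr(H) = 14 > 0, so H is positive definite and the point is a local minimum.

local minimum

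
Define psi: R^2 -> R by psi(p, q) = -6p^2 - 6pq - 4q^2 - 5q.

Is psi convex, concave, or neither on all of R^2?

psi is quadratic, so its Hessian is the constant matrix H = [[-12, -6], [-6, -8]].
det(H) = 60, tr(H) = -20.
det(H) > 0 and tr(H) < 0, so H is negative definite everywhere: concave.

concave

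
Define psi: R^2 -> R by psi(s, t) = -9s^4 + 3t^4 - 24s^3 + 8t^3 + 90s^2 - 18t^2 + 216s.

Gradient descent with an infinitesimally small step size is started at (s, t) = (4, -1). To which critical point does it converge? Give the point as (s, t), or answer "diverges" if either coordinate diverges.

diverges

psi is separable, so gradient descent decouples: s follows -∂psi/∂s, t follows -∂psi/∂t.
∂psi/∂s = -36(s - 2)(s + 1)(s + 3); at s=4 this is -2520, so s increases.
∂psi/∂t = 12t(t - 1)(t + 3); at t=-1 this is 48, so t decreases.
The s-coordinate has no critical point in that direction and runs off to infinity.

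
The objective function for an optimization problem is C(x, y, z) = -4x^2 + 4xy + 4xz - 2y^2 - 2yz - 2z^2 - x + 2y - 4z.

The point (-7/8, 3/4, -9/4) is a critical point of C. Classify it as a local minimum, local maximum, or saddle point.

local maximum

The Hessian is constant: H = [[-8, 4, 4], [4, -4, -2], [4, -2, -4]].
Leading principal minors: Δ₁ = -8, Δ₂ = 16, Δ₃ = -32.
The minors alternate sign starting negative (−, +, −), so H is negative definite: a local maximum.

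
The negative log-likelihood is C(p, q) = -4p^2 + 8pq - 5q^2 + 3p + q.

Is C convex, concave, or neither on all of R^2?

C is quadratic, so its Hessian is the constant matrix H = [[-8, 8], [8, -10]].
det(H) = 16, tr(H) = -18.
det(H) > 0 and tr(H) < 0, so H is negative definite everywhere: concave.

concave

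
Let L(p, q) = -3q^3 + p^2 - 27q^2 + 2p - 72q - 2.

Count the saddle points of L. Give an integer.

L separates as a function of p plus a function of q, so ∇L=0 decouples.
∂L/∂p = 2(p + 1) = 0 at p ∈ {-1}; ∂L/∂q = -9(q + 2)(q + 4) = 0 at q ∈ {-4, -2}.
The Hessian is diagonal: diag(L_pp, L_qq). Second derivatives: L_pp(-1)=2; L_qq(-4)=18, L_qq(-2)=-18.
Saddle points occur where the two diagonal entries have opposite signs: (-1, -2). Count: 1.

1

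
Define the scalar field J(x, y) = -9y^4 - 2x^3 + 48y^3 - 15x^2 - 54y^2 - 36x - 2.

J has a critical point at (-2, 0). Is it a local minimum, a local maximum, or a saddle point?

local maximum

The mixed partial ∂²J/∂x∂y is 0, so the Hessian at any point is diag(J_xx, J_yy) = diag(-6(2x + 5), 36(-3y^2 + 8y - 3)).
At (-2, 0): H = diag(-6, -108).
Both eigenvalues are negative, so H is negative definite: a local maximum.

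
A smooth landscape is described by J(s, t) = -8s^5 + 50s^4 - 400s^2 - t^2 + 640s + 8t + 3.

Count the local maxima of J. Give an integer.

J separates as a function of s plus a function of t, so ∇J=0 decouples.
∂J/∂s = -40(s - 4)(s - 2)(s - 1)(s + 2) = 0 at s ∈ {-2, 1, 2, 4}; ∂J/∂t = -2(t - 4) = 0 at t ∈ {4}.
The Hessian is diagonal: diag(J_ss, J_tt). Second derivatives: J_ss(-2)=2880, J_ss(1)=-360, J_ss(2)=320, J_ss(4)=-1440; J_tt(4)=-2.
Local maxima occur where both diagonal entries negative: (1, 4), (4, 4). Count: 2.

2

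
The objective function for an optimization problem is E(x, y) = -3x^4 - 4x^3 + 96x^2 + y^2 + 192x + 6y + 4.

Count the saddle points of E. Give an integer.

E separates as a function of x plus a function of y, so ∇E=0 decouples.
∂E/∂x = -12(x - 4)(x + 1)(x + 4) = 0 at x ∈ {-4, -1, 4}; ∂E/∂y = 2(y + 3) = 0 at y ∈ {-3}.
The Hessian is diagonal: diag(E_xx, E_yy). Second derivatives: E_xx(-4)=-288, E_xx(-1)=180, E_xx(4)=-480; E_yy(-3)=2.
Saddle points occur where the two diagonal entries have opposite signs: (-4, -3), (4, -3). Count: 2.

2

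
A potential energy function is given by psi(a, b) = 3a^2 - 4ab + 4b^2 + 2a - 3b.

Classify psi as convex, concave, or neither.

convex

psi is quadratic, so its Hessian is the constant matrix H = [[6, -4], [-4, 8]].
det(H) = 32, tr(H) = 14.
det(H) > 0 and tr(H) > 0, so H is positive definite everywhere: convex.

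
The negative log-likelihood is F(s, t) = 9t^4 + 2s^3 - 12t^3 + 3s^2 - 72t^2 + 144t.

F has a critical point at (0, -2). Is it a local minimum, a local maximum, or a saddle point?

local minimum

The mixed partial ∂²F/∂s∂t is 0, so the Hessian at any point is diag(F_ss, F_tt) = diag(6(2s + 1), 36(3t^2 - 2t - 4)).
At (0, -2): H = diag(6, 432).
Both eigenvalues are positive, so H is positive definite: a local minimum.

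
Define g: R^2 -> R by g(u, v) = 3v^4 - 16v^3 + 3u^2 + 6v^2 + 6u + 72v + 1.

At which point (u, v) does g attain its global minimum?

g(u,v) separates as P(u) + Q(v) + 1, so its minimum is min P + min Q + 1.
P'(u) = 6u + 6 vanishes at u ∈ {-1}; Q'(v) = 12(v - 3)(v - 2)(v + 1) vanishes at v ∈ {-1, 2, 3}.
Local minima of P (where P''>0): P(-1)=-3. Local minima of Q: Q(-1)=-47, Q(3)=81.
So the global minimum of g is P(-1) + Q(-1) + 1 = -3 − 47 + 1 = -49, attained at (-1, -1).

(-1, -1)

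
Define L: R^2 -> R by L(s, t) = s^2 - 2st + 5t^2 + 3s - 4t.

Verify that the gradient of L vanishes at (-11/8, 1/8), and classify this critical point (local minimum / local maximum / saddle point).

local minimum

∇L = (2s - 2t + 3, -2s + 10t - 4); substituting (-11/8, 1/8) gives ∇L = (0, 0), so (-11/8, 1/8) is indeed a critical point.
The Hessian of L is constant: H = [[2, -2], [-2, 10]].
det(H) = 2·10 − (-2)² = 16.
det(H) > 0 and tr(H) = 12 > 0, so H is positive definite and the point is a local minimum.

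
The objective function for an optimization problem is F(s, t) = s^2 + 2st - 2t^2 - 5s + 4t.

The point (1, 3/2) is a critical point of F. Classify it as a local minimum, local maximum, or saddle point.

saddle point

The Hessian of F is constant: H = [[2, 2], [2, -4]].
det(H) = 2·(-4) − 2² = -12.
Since det(H) < 0, H is indefinite and the critical point is a saddle point.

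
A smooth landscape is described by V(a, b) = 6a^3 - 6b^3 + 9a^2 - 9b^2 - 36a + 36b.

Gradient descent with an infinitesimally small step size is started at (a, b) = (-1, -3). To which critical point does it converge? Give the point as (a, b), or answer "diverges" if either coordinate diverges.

V is separable, so gradient descent decouples: a follows -∂V/∂a, b follows -∂V/∂b.
∂V/∂a = 18(a - 1)(a + 2); at a=-1 this is -36, so a increases.
∂V/∂b = -18(b - 1)(b + 2); at b=-3 this is -72, so b increases.
a converges to its nearest critical value 1 (a local min of the a-part); b converges to -2. The iterate converges to (1, -2).

(1, -2)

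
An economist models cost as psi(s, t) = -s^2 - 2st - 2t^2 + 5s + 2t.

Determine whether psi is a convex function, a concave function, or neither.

psi is quadratic, so its Hessian is the constant matrix H = [[-2, -2], [-2, -4]].
det(H) = 4, tr(H) = -6.
det(H) > 0 and tr(H) < 0, so H is negative definite everywhere: concave.

concave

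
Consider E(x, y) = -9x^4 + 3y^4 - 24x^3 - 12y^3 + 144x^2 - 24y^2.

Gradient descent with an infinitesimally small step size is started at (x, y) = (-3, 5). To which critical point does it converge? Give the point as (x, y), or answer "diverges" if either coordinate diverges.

(0, 4)

E is separable, so gradient descent decouples: x follows -∂E/∂x, y follows -∂E/∂y.
∂E/∂x = -36x(x - 2)(x + 4); at x=-3 this is -540, so x increases.
∂E/∂y = 12y(y - 4)(y + 1); at y=5 this is 360, so y decreases.
x converges to its nearest critical value 0 (a local min of the x-part); y converges to 4. The iterate converges to (0, 4).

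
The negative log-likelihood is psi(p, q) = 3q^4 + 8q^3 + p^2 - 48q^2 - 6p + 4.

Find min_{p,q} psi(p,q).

-517

psi(p,q) separates as A(p) + B(q) + 4, so its minimum is min A + min B + 4.
A'(p) = 2p - 6 vanishes at p ∈ {3}; B'(q) = 12q(q - 2)(q + 4) vanishes at q ∈ {-4, 0, 2}.
Local minima of A (where A''>0): A(3)=-9. Local minima of B: B(-4)=-512, B(2)=-80.
So the global minimum of psi is A(3) + B(-4) + 4 = -9 − 512 + 4 = -517, attained at (3, -4).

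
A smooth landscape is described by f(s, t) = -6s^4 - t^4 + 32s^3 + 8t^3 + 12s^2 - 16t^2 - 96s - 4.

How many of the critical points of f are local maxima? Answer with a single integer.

4

f separates as a function of s plus a function of t, so ∇f=0 decouples.
∂f/∂s = -24(s - 4)(s - 1)(s + 1) = 0 at s ∈ {-1, 1, 4}; ∂f/∂t = -4t(t - 4)(t - 2) = 0 at t ∈ {0, 2, 4}.
The Hessian is diagonal: diag(f_ss, f_tt). Second derivatives: f_ss(-1)=-240, f_ss(1)=144, f_ss(4)=-360; f_tt(0)=-32, f_tt(2)=16, f_tt(4)=-32.
Local maxima occur where both diagonal entries negative: (-1, 0), (-1, 4), (4, 0), (4, 4). Count: 4.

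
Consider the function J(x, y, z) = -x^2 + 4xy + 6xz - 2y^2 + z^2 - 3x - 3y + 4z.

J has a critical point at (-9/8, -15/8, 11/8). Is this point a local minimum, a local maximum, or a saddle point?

saddle point

The Hessian is constant: H = [[-2, 4, 6], [4, -4, 0], [6, 0, 2]].
Leading principal minors: Δ₁ = -2, Δ₂ = -8, Δ₃ = 128.
The minors fit neither the all-positive nor the alternating-sign pattern, so H is indefinite: a saddle point.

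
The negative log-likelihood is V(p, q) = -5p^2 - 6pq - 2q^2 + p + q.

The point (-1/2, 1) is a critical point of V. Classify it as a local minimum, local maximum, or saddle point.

The Hessian of V is constant: H = [[-10, -6], [-6, -4]].
det(H) = (-10)·(-4) − (-6)² = 4.
det(H) > 0 and tr(H) = -14 < 0, so H is negative definite and the point is a local maximum.

local maximum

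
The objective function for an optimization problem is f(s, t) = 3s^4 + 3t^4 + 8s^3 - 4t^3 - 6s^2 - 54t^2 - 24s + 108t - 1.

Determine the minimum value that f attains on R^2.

-479

f(s,t) separates as P(s) + Q(t) − 1, so its minimum is min P + min Q − 1.
P'(s) = 12(s - 1)(s + 1)(s + 2) vanishes at s ∈ {-2, -1, 1}; Q'(t) = 12(t - 3)(t - 1)(t + 3) vanishes at t ∈ {-3, 1, 3}.
Local minima of P (where P''>0): P(-2)=8, P(1)=-19. Local minima of Q: Q(-3)=-459, Q(3)=-27.
So the global minimum of f is P(1) + Q(-3) − 1 = -19 − 459 − 1 = -479, attained at (1, -3).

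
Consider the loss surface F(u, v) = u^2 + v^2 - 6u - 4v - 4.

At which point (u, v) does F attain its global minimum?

F(u,v) separates as P(u) + Q(v) − 4, so its minimum is min P + min Q − 4.
P'(u) = 2u - 6 vanishes at u ∈ {3}; Q'(v) = 2v - 4 vanishes at v ∈ {2}.
Local minima of P (where P''>0): P(3)=-9. Local minima of Q: Q(2)=-4.
So the global minimum of F is P(3) + Q(2) − 4 = -9 − 4 − 4 = -17, attained at (3, 2).

(3, 2)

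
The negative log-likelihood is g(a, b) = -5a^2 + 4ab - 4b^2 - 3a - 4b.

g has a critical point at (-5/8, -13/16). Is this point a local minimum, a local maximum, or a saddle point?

local maximum

The Hessian of g is constant: H = [[-10, 4], [4, -8]].
det(H) = (-10)·(-8) − 4² = 64.
det(H) > 0 and tr(H) = -18 < 0, so H is negative definite and the point is a local maximum.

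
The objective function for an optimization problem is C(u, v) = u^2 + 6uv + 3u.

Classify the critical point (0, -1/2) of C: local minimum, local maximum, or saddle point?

The Hessian of C is constant: H = [[2, 6], [6, 0]].
det(H) = 2·0 − 6² = -36.
Since det(H) < 0, H is indefinite and the critical point is a saddle point.

saddle point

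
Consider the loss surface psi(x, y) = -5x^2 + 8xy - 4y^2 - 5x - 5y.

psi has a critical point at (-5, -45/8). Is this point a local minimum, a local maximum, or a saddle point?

local maximum

The Hessian of psi is constant: H = [[-10, 8], [8, -8]].
det(H) = (-10)·(-8) − 8² = 16.
det(H) > 0 and tr(H) = -18 < 0, so H is negative definite and the point is a local maximum.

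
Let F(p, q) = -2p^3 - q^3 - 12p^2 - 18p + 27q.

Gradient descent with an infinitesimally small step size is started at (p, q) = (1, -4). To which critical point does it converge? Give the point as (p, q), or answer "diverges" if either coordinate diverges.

diverges

F is separable, so gradient descent decouples: p follows -∂F/∂p, q follows -∂F/∂q.
∂F/∂p = -6(p + 1)(p + 3); at p=1 this is -48, so p increases.
∂F/∂q = -3(q - 3)(q + 3); at q=-4 this is -21, so q increases.
The p-coordinate has no critical point in that direction and runs off to infinity.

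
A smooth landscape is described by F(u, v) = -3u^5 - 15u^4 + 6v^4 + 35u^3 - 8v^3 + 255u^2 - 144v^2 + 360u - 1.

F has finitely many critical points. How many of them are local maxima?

2

F separates as a function of u plus a function of v, so ∇F=0 decouples.
∂F/∂u = -15(u - 3)(u + 1)(u + 2)(u + 4) = 0 at u ∈ {-4, -2, -1, 3}; ∂F/∂v = 24v(v - 4)(v + 3) = 0 at v ∈ {-3, 0, 4}.
The Hessian is diagonal: diag(F_uu, F_vv). Second derivatives: F_uu(-4)=630, F_uu(-2)=-150, F_uu(-1)=180, F_uu(3)=-2100; F_vv(-3)=504, F_vv(0)=-288, F_vv(4)=672.
Local maxima occur where both diagonal entries negative: (-2, 0), (3, 0). Count: 2.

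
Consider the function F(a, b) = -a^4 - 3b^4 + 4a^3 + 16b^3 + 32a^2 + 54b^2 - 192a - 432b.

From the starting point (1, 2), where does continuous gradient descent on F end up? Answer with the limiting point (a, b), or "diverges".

(3, 3)

F is separable, so gradient descent decouples: a follows -∂F/∂a, b follows -∂F/∂b.
∂F/∂a = -4(a - 4)(a - 3)(a + 4); at a=1 this is -120, so a increases.
∂F/∂b = -12(b - 4)(b - 3)(b + 3); at b=2 this is -120, so b increases.
a converges to its nearest critical value 3 (a local min of the a-part); b converges to 3. The iterate converges to (3, 3).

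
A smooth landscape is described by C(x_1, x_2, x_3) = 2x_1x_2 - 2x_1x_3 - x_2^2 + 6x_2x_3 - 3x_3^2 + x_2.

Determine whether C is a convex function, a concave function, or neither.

C is quadratic, so its Hessian is the constant matrix H = [[0, 2, -2], [2, -2, 6], [-2, 6, -6]].
Leading principal minors: 0, -4, -16.
Neither pattern holds ⇒ H is indefinite ⇒ neither convex nor concave.

neither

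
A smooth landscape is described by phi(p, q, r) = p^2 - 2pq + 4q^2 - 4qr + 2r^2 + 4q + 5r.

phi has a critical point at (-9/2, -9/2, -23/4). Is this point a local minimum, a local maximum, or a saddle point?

The Hessian is constant: H = [[2, -2, 0], [-2, 8, -4], [0, -4, 4]].
Leading principal minors: Δ₁ = 2, Δ₂ = 12, Δ₃ = 16.
All leading minors are positive, so H is positive definite: a local minimum.

local minimum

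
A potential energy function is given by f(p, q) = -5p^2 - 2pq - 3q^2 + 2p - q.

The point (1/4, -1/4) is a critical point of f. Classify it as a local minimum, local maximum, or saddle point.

local maximum

The Hessian of f is constant: H = [[-10, -2], [-2, -6]].
det(H) = (-10)·(-6) − (-2)² = 56.
det(H) > 0 and tr(H) = -16 < 0, so H is negative definite and the point is a local maximum.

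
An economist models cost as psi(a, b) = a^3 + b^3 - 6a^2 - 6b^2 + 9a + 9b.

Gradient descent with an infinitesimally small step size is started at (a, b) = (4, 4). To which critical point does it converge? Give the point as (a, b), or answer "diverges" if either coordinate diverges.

psi is separable, so gradient descent decouples: a follows -∂psi/∂a, b follows -∂psi/∂b.
∂psi/∂a = 3(a - 3)(a - 1); at a=4 this is 9, so a decreases.
∂psi/∂b = 3(b - 3)(b - 1); at b=4 this is 9, so b decreases.
a converges to its nearest critical value 3 (a local min of the a-part); b converges to 3. The iterate converges to (3, 3).

(3, 3)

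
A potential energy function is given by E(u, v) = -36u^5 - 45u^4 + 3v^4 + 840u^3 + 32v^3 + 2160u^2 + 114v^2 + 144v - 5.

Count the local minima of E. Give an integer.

E separates as a function of u plus a function of v, so ∇E=0 decouples.
∂E/∂u = -180u(u - 4)(u + 2)(u + 3) = 0 at u ∈ {-3, -2, 0, 4}; ∂E/∂v = 12(v + 1)(v + 3)(v + 4) = 0 at v ∈ {-4, -3, -1}.
The Hessian is diagonal: diag(E_uu, E_vv). Second derivatives: E_uu(-3)=3780, E_uu(-2)=-2160, E_uu(0)=4320, E_uu(4)=-30240; E_vv(-4)=36, E_vv(-3)=-24, E_vv(-1)=72.
Local minima occur where both diagonal entries positive: (-3, -4), (-3, -1), (0, -4), (0, -1). Count: 4.

4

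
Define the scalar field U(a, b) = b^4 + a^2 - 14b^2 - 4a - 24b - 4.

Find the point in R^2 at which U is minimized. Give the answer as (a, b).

U(a,b) separates as P(a) + Q(b) − 4, so its minimum is min P + min Q − 4.
P'(a) = 2a - 4 vanishes at a ∈ {2}; Q'(b) = 4(b - 3)(b + 1)(b + 2) vanishes at b ∈ {-2, -1, 3}.
Local minima of P (where P''>0): P(2)=-4. Local minima of Q: Q(-2)=8, Q(3)=-117.
So the global minimum of U is P(2) + Q(3) − 4 = -4 − 117 − 4 = -125, attained at (2, 3).

(2, 3)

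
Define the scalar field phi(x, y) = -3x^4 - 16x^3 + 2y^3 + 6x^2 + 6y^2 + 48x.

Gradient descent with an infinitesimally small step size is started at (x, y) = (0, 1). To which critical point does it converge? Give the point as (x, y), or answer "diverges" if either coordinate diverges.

(-1, 0)

phi is separable, so gradient descent decouples: x follows -∂phi/∂x, y follows -∂phi/∂y.
∂phi/∂x = -12(x - 1)(x + 1)(x + 4); at x=0 this is 48, so x decreases.
∂phi/∂y = 6y(y + 2); at y=1 this is 18, so y decreases.
x converges to its nearest critical value -1 (a local min of the x-part); y converges to 0. The iterate converges to (-1, 0).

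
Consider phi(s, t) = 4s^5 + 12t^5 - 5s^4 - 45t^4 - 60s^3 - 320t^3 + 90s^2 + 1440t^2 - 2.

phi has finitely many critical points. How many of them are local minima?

4

phi separates as a function of s plus a function of t, so ∇phi=0 decouples.
∂phi/∂s = 20s(s - 3)(s - 1)(s + 3) = 0 at s ∈ {-3, 0, 1, 3}; ∂phi/∂t = 60t(t - 4)(t - 3)(t + 4) = 0 at t ∈ {-4, 0, 3, 4}.
The Hessian is diagonal: diag(phi_ss, phi_tt). Second derivatives: phi_ss(-3)=-1440, phi_ss(0)=180, phi_ss(1)=-160, phi_ss(3)=720; phi_tt(-4)=-13440, phi_tt(0)=2880, phi_tt(3)=-1260, phi_tt(4)=1920.
Local minima occur where both diagonal entries positive: (0, 0), (0, 4), (3, 0), (3, 4). Count: 4.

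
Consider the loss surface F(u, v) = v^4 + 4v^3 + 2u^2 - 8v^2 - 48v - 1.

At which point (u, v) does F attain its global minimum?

(0, 2)

F(u,v) separates as P(u) + Q(v) − 1, so its minimum is min P + min Q − 1.
P'(u) = 4u vanishes at u ∈ {0}; Q'(v) = 4(v - 2)(v + 2)(v + 3) vanishes at v ∈ {-3, -2, 2}.
Local minima of P (where P''>0): P(0)=0. Local minima of Q: Q(-3)=45, Q(2)=-80.
So the global minimum of F is P(0) + Q(2) − 1 = 0 − 80 − 1 = -81, attained at (0, 2).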